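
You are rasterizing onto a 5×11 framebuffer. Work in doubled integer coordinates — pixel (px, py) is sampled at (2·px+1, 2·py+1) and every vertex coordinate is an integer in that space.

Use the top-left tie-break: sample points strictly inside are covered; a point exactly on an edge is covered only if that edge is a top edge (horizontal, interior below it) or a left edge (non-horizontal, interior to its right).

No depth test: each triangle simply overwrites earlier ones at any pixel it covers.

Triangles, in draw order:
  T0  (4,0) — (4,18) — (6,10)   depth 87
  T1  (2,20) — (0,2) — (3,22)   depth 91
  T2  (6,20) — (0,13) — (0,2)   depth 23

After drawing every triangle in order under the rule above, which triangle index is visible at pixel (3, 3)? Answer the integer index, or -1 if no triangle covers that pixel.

T0:
  2·area = 36  (B↔C swapped to make it positive)
  edge (4, 0)→(6, 10): d=(2,10) right/bottom  bias=-1
  edge (6, 10)→(4, 18): d=(-2,8) right/bottom  bias=-1
  edge (4, 18)→(4, 0): d=(0,-18) top-left  bias=+0
    (2,2)@(5, 5): e=[0,18,18] → ·  [on edge]
    (2,3)@(5, 7): e=[4,14,18] → #
    (3,3)@(7, 7): e=[-16,-2,54] → ·
    (2,4)@(5, 9): e=[8,10,18] → #
    (3,4)@(7, 9): e=[-12,-6,54] → ·
    (2,5)@(5, 11): e=[12,6,18] → #
    (3,5)@(7, 11): e=[-8,-10,54] → ·
    (2,6)@(5, 13): e=[16,2,18] → #
    (3,6)@(7, 13): e=[-4,-14,54] → ·
    (2,7)@(5, 15): e=[20,-2,18] → ·
    (3,7)@(7, 15): e=[0,-18,54] → ·  [on edge]
  covered (4 px):
    · · · · ·
    · · · · ·
    · · · · ·
    · · # · ·
    · · # · ·
    · · # · ·
    · · # · ·
    · · · · ·
    · · · · ·
    · · · · ·
    · · · · ·
T1:
  2·area = 14
  edge (2, 20)→(0, 2): d=(-2,-18) top-left  bias=+0
  edge (0, 2)→(3, 22): d=(3,20) right/bottom  bias=-1
  edge (3, 22)→(2, 20): d=(-1,-2) top-left  bias=+0
    (0,4)@(1, 9): e=[4,1,9] → #
    (1,4)@(3, 9): e=[40,-39,13] → ·
    (0,5)@(1, 11): e=[0,7,7] → #  [on edge]
    (1,5)@(3, 11): e=[36,-33,11] → ·
    (0,6)@(1, 13): e=[-4,13,5] → ·
  covered (2 px):
    · · · · ·
    · · · · ·
    · · · · ·
    · · · · ·
    # · · · ·
    # · · · ·
    · · · · ·
    · · · · ·
    · · · · ·
    · · · · ·
    · · · · ·
T2:
  2·area = 66
  edge (6, 20)→(0, 13): d=(-6,-7) top-left  bias=+0
  edge (0, 13)→(0, 2): d=(0,-11) top-left  bias=+0
  edge (0, 2)→(6, 20): d=(6,18) right/bottom  bias=-1
    (0,2)@(1, 5): e=[55,11,0] → ·  [on edge]
    (0,3)@(1, 7): e=[43,11,12] → #
    (1,3)@(3, 7): e=[57,33,-24] → ·
    (0,4)@(1, 9): e=[31,11,24] → #
    (1,4)@(3, 9): e=[45,33,-12] → ·
    (0,5)@(1, 11): e=[19,11,36] → #
    (1,5)@(3, 11): e=[33,33,0] → ·  [on edge]
    (0,6)@(1, 13): e=[7,11,48] → #
    (1,6)@(3, 13): e=[21,33,12] → #
    (2,6)@(5, 13): e=[35,55,-24] → ·
    (0,7)@(1, 15): e=[-5,11,60] → ·
    (1,7)@(3, 15): e=[9,33,24] → #
    (2,8)@(5, 17): e=[11,55,0] → ·  [on edge]
  covered (6 px):
    · · · · ·
    · · · · ·
    · · · · ·
    # · · · ·
    # · · · ·
    # · · · ·
    # # · · ·
    · # · · ·
    · · · · ·
    · · · · ·
    · · · · ·

Z-buffer (winner per pixel, '.' = empty):
  . . . . .
  . . . . .
  . . . . .
  2 . 0 . .
  2 . 0 . .
  2 . 0 . .
  2 2 0 . .
  . 2 . . .
  . . . . .
  . . . . .
  . . . . .

Answer: -1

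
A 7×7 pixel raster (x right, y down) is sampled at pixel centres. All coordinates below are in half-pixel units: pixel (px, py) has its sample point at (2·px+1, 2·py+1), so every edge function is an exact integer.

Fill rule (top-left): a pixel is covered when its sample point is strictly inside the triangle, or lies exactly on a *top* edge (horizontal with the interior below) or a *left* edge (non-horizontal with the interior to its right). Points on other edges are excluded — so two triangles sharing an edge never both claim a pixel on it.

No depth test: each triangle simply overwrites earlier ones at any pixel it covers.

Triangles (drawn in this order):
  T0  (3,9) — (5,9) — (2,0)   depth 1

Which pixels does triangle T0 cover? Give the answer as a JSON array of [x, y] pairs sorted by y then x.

T0:
  2·area = 18  (B↔C swapped to make it positive)
  edge (3, 9)→(2, 0): d=(-1,-9) top-left  bias=+0
  edge (2, 0)→(5, 9): d=(3,9) right/bottom  bias=-1
  edge (5, 9)→(3, 9): d=(-2,0) right/bottom  bias=-1
    (1,1)@(3, 3): e=[6,0,12] → ·  [on edge]
    (1,2)@(3, 5): e=[4,6,8] → █
    (2,2)@(5, 5): e=[22,-12,8] → ·
    (1,3)@(3, 7): e=[2,12,4] → █
    (2,3)@(5, 7): e=[20,-6,4] → ·
    (0,4)@(1, 9): e=[-18,36,0] → ·  [on edge]
    (1,4)@(3, 9): e=[0,18,0] → ·  [on edge]
    (2,4)@(5, 9): e=[18,0,0] → ·  [on edge]
    (3,4)@(7, 9): e=[36,-18,0] → ·  [on edge]
    (4,4)@(9, 9): e=[54,-36,0] → ·  [on edge]
    (5,4)@(11, 9): e=[72,-54,0] → ·  [on edge]
    (6,4)@(13, 9): e=[90,-72,0] → ·  [on edge]
  covered (2 px):
    · · · · · · ·
    · · · · · · ·
    · █ · · · · ·
    · █ · · · · ·
    · · · · · · ·
    · · · · · · ·
    · · · · · · ·

Result: [[1,2],[1,3]]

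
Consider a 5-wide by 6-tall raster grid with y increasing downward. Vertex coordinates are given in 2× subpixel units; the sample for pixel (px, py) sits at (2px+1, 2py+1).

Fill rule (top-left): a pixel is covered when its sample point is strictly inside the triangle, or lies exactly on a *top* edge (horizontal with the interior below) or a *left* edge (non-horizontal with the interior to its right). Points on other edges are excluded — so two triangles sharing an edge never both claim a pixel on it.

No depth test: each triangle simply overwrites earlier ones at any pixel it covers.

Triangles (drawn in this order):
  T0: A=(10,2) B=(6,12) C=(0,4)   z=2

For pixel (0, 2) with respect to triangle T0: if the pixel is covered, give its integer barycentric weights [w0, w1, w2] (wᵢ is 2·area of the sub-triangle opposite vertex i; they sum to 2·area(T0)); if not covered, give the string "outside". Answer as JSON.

T0:
  2·area = 92
  edge (10, 2)→(6, 12): d=(-4,10) right/bottom  bias=-1
  edge (6, 12)→(0, 4): d=(-6,-8) top-left  bias=+0
  edge (0, 4)→(10, 2): d=(10,-2) top-left  bias=+0
    (2,1)@(5, 3): e=[46,46,0] → #  [on edge]
    (3,1)@(7, 3): e=[26,62,4] → #
    (4,1)@(9, 3): e=[6,78,8] → #
    (0,2)@(1, 5): e=[78,2,12] → #
    (1,2)@(3, 5): e=[58,18,16] → #
    (4,2)@(9, 5): e=[-2,66,28] → ·
    (0,3)@(1, 7): e=[70,-10,32] → ·
    (1,3)@(3, 7): e=[50,6,36] → #
    (4,3)@(9, 7): e=[-10,54,48] → ·
    (1,4)@(3, 9): e=[42,-6,56] → ·
    (2,4)@(5, 9): e=[22,10,60] → #
    (4,4)@(9, 9): e=[-18,42,68] → ·
  covered (12 px):
    · · · · ·
    · · # # #
    # # # # ·
    · # # # ·
    · · # # ·
    · · · · ·

Answer: [2,12,78]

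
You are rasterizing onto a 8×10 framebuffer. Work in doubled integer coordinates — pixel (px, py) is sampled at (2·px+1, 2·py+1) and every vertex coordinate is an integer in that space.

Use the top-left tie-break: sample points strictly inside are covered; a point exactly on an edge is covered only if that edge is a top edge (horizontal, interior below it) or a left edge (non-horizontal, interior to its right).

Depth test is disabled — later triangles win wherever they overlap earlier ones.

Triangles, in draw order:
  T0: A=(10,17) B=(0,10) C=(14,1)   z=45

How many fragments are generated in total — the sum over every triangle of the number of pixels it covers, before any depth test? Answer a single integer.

T0:
  2·area = 188
  edge (10, 17)→(0, 10): d=(-10,-7) top-left  bias=+0
  edge (0, 10)→(14, 1): d=(14,-9) top-left  bias=+0
  edge (14, 1)→(10, 17): d=(-4,16) right/bottom  bias=-1
    (5,1)@(11, 3): e=[147,1,40] → X
    (6,1)@(13, 3): e=[161,19,8] → X
    (7,1)@(15, 3): e=[175,37,-24] → .
    (4,2)@(9, 5): e=[113,11,64] → X
    (6,2)@(13, 5): e=[141,47,0] → .  [on edge]
    (2,3)@(5, 7): e=[65,3,120] → X
    (3,3)@(7, 7): e=[79,21,88] → X
    (6,3)@(13, 7): e=[121,75,-8] → .
    (1,4)@(3, 9): e=[31,13,144] → X
    (6,4)@(13, 9): e=[101,103,-16] → .
    (1,5)@(3, 11): e=[11,41,136] → X
    (6,5)@(13, 11): e=[81,131,-24] → .
    (5,6)@(11, 13): e=[47,141,0] → .  [on edge]
  covered (22 px):
    . . . . . . . .
    . . . . . X X .
    . . . . X X . .
    . . X X X X . .
    . X X X X X . .
    . X X X X X . .
    . . X X X . . .
    . . . . X . . .
    . . . . . . . .
    . . . . . . . .

Result: 22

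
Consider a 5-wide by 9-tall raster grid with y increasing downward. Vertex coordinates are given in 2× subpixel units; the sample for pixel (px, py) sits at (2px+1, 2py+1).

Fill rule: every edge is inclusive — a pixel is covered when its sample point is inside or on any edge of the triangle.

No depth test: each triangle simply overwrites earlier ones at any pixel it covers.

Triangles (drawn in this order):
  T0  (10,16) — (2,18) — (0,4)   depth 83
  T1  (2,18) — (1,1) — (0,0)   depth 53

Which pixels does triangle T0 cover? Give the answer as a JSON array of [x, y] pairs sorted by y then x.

T0:
  2·area = 116
  edge (10, 16)→(2, 18): d=(-8,2) inclusive
  edge (2, 18)→(0, 4): d=(-2,-14) inclusive
  edge (0, 4)→(10, 16): d=(10,12) inclusive
    (0,3)@(1, 7): e=[90,8,18] → #
    (1,3)@(3, 7): e=[86,36,-6] → ·
    (0,4)@(1, 9): e=[74,4,38] → #
    (1,4)@(3, 9): e=[70,32,14] → #
    (2,4)@(5, 9): e=[66,60,-10] → ·
    (0,5)@(1, 11): e=[58,0,58] → #  [on edge]
    (2,5)@(5, 11): e=[50,56,10] → #
    (3,5)@(7, 11): e=[46,84,-14] → ·
    (0,6)@(1, 13): e=[42,-4,78] → ·
    (1,6)@(3, 13): e=[38,24,54] → #
    (3,6)@(7, 13): e=[30,80,6] → #
    (4,6)@(9, 13): e=[26,108,-18] → ·
  covered (15 px):
    · · · · ·
    · · · · ·
    · · · · ·
    # · · · ·
    # # · · ·
    # # # · ·
    · # # # ·
    · # # # #
    · # # · ·
T1:
  2·area = 16  (B↔C swapped to make it positive)
  edge (2, 18)→(0, 0): d=(-2,-18) inclusive
  edge (0, 0)→(1, 1): d=(1,1) inclusive
  edge (1, 1)→(2, 18): d=(1,17) inclusive
    (0,0)@(1, 1): e=[16,0,0] → #  [on edge]
    (1,0)@(3, 1): e=[52,-2,-34] → ·
    (0,1)@(1, 3): e=[12,2,2] → #
    (1,1)@(3, 3): e=[48,0,-32] → ·  [on edge]
    (0,2)@(1, 5): e=[8,4,4] → #
    (1,2)@(3, 5): e=[44,2,-30] → ·
    (2,2)@(5, 5): e=[80,0,-64] → ·  [on edge]
    (0,3)@(1, 7): e=[4,6,6] → #
    (1,3)@(3, 7): e=[40,4,-28] → ·
    (3,3)@(7, 7): e=[112,0,-96] → ·  [on edge]
    (0,4)@(1, 9): e=[0,8,8] → #  [on edge]
    (1,4)@(3, 9): e=[36,6,-26] → ·
    (4,4)@(9, 9): e=[144,0,-128] → ·  [on edge]
  covered (5 px):
    # · · · ·
    # · · · ·
    # · · · ·
    # · · · ·
    # · · · ·
    · · · · ·
    · · · · ·
    · · · · ·
    · · · · ·

Final: [[0,3],[0,4],[1,4],[0,5],[1,5],[2,5],[1,6],[2,6],[3,6],[1,7],[2,7],[3,7],[4,7],[1,8],[2,8]]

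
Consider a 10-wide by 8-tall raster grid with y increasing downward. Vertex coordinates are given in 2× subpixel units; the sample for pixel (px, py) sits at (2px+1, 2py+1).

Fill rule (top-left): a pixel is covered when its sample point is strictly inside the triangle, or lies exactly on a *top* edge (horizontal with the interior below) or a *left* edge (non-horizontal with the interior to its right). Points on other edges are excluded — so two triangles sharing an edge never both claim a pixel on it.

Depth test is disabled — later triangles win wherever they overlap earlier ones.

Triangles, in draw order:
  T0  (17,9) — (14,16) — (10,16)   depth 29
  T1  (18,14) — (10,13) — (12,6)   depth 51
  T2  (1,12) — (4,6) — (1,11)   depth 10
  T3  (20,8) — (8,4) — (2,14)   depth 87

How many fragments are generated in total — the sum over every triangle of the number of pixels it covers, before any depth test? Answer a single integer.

T0:
  2·area = 28
  edge (17, 9)→(14, 16): d=(-3,7) right/bottom  bias=-1
  edge (14, 16)→(10, 16): d=(-4,0) right/bottom  bias=-1
  edge (10, 16)→(17, 9): d=(7,-7) top-left  bias=+0
    (9,3)@(19, 7): e=[-8,36,0] → ·  [on edge]
    (8,4)@(17, 9): e=[0,28,0] → ·  [on edge]
    (7,5)@(15, 11): e=[8,20,0] → #  [on edge]
    (8,5)@(17, 11): e=[-6,20,14] → ·
    (6,6)@(13, 13): e=[16,12,0] → #  [on edge]
    (8,6)@(17, 13): e=[-12,12,28] → ·
    (5,7)@(11, 15): e=[24,4,0] → #  [on edge]
    (7,7)@(15, 15): e=[-4,4,28] → ·
  covered (5 px):
    · · · · · · · · · ·
    · · · · · · · · · ·
    · · · · · · · · · ·
    · · · · · · · · · ·
    · · · · · · · · · ·
    · · · · · · · # · ·
    · · · · · · # # · ·
    · · · · · # # · · ·
T1:
  2·area = 58
  edge (18, 14)→(10, 13): d=(-8,-1) top-left  bias=+0
  edge (10, 13)→(12, 6): d=(2,-7) top-left  bias=+0
  edge (12, 6)→(18, 14): d=(6,8) right/bottom  bias=-1
    (6,4)@(13, 9): e=[35,13,10] → #
    (7,4)@(15, 9): e=[37,27,-6] → ·
    (5,5)@(11, 11): e=[17,3,38] → #
    (7,5)@(15, 11): e=[21,31,6] → #
    (8,5)@(17, 11): e=[23,45,-10] → ·
    (5,6)@(11, 13): e=[1,7,50] → #
    (8,6)@(17, 13): e=[7,49,2] → #
    (9,6)@(19, 13): e=[9,63,-14] → ·
    (5,7)@(11, 15): e=[-15,11,62] → ·
    (6,7)@(13, 15): e=[-13,25,46] → ·
    (7,7)@(15, 15): e=[-11,39,30] → ·
    (8,7)@(17, 15): e=[-9,53,14] → ·
  covered (8 px):
    · · · · · · · · · ·
    · · · · · · · · · ·
    · · · · · · · · · ·
    · · · · · · · · · ·
    · · · · · · # · · ·
    · · · · · # # # · ·
    · · · · · # # # # ·
    · · · · · · · · · ·
T2:
  2·area = 3  (B↔C swapped to make it positive)
  edge (1, 12)→(1, 11): d=(0,-1) top-left  bias=+0
  edge (1, 11)→(4, 6): d=(3,-5) top-left  bias=+0
  edge (4, 6)→(1, 12): d=(-3,6) right/bottom  bias=-1
    (0,0)@(1, 1): e=[0,-30,33] → ·  [on edge]
    (3,0)@(7, 1): e=[6,0,-3] → ·  [on edge]
    (0,1)@(1, 3): e=[0,-24,27] → ·  [on edge]
    (0,2)@(1, 5): e=[0,-18,21] → ·  [on edge]
    (0,3)@(1, 7): e=[0,-12,15] → ·  [on edge]
    (0,4)@(1, 9): e=[0,-6,9] → ·  [on edge]
    (0,5)@(1, 11): e=[0,0,3] → #  [on edge]
    (1,5)@(3, 11): e=[2,10,-9] → ·
    (0,6)@(1, 13): e=[0,6,-3] → ·  [on edge]
    (0,7)@(1, 15): e=[0,12,-9] → ·  [on edge]
  covered (1 px):
    · · · · · · · · · ·
    · · · · · · · · · ·
    · · · · · · · · · ·
    · · · · · · · · · ·
    · · · · · · · · · ·
    # · · · · · · · · ·
    · · · · · · · · · ·
    · · · · · · · · · ·
T3:
  2·area = 144  (B↔C swapped to make it positive)
  edge (20, 8)→(2, 14): d=(-18,6) right/bottom  bias=-1
  edge (2, 14)→(8, 4): d=(6,-10) top-left  bias=+0
  edge (8, 4)→(20, 8): d=(12,4) right/bottom  bias=-1
    (2,1)@(5, 3): e=[180,-36,0] → ·  [on edge]
    (4,2)@(9, 5): e=[120,16,8] → #
    (5,2)@(11, 5): e=[108,36,0] → ·  [on edge]
    (3,3)@(7, 7): e=[96,8,40] → #
    (5,3)@(11, 7): e=[72,48,24] → #
    (6,3)@(13, 7): e=[60,68,16] → #
    (7,3)@(15, 7): e=[48,88,8] → #
    (8,3)@(17, 7): e=[36,108,0] → ·  [on edge]
    (2,4)@(5, 9): e=[72,0,72] → #  [on edge]
    (8,4)@(17, 9): e=[0,120,24] → ·  [on edge]
    (2,5)@(5, 11): e=[36,12,96] → #
    (5,5)@(11, 11): e=[0,72,72] → ·  [on edge]
    (2,6)@(5, 13): e=[0,24,120] → ·  [on edge]
  covered (16 px):
    · · · · · · · · · ·
    · · · · · · · · · ·
    · · · · # · · · · ·
    · · · # # # # # · ·
    · · # # # # # # · ·
    · · # # # · · · · ·
    · # · · · · · · · ·
    · · · · · · · · · ·

Result: 30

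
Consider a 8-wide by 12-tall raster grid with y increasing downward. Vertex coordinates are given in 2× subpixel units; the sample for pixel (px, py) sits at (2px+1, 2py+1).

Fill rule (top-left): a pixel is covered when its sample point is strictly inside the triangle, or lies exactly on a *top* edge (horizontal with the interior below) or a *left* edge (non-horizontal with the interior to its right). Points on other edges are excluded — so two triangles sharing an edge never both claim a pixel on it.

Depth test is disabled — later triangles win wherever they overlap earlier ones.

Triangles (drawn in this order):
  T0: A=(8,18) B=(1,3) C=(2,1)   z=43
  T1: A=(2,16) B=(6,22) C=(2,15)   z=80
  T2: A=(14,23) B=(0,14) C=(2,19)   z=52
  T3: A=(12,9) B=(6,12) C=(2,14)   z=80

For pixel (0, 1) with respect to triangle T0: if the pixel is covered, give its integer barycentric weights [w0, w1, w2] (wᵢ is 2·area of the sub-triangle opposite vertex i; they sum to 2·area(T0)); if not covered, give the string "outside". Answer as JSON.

T0:
  2·area = 29
  edge (8, 18)→(1, 3): d=(-7,-15) top-left  bias=+0
  edge (1, 3)→(2, 1): d=(1,-2) top-left  bias=+0
  edge (2, 1)→(8, 18): d=(6,17) right/bottom  bias=-1
    (0,1)@(1, 3): e=[0,0,29] → █  [on edge]
    (1,1)@(3, 3): e=[30,4,-5] → ·
    (0,2)@(1, 5): e=[-14,2,41] → ·
    (1,2)@(3, 5): e=[16,6,7] → █
    (2,2)@(5, 5): e=[46,10,-27] → ·
    (1,3)@(3, 7): e=[2,8,19] → █
    (2,3)@(5, 7): e=[32,12,-15] → ·
    (1,4)@(3, 9): e=[-12,10,31] → ·
    (2,5)@(5, 11): e=[4,16,9] → █
    (3,5)@(7, 11): e=[34,20,-25] → ·
    (2,6)@(5, 13): e=[-10,18,21] → ·
  covered (4 px):
    · · · · · · · ·
    █ · · · · · · ·
    · █ · · · · · ·
    · █ · · · · · ·
    · · · · · · · ·
    · · █ · · · · ·
    · · · · · · · ·
    · · · · · · · ·
    · · · · · · · ·
    · · · · · · · ·
    · · · · · · · ·
    · · · · · · · ·
T1:
  2·area = 4  (B↔C swapped to make it positive)
  edge (2, 16)→(2, 15): d=(0,-1) top-left  bias=+0
  edge (2, 15)→(6, 22): d=(4,7) right/bottom  bias=-1
  edge (6, 22)→(2, 16): d=(-4,-6) top-left  bias=+0
    (1,8)@(3, 17): e=[1,1,2] → █
    (2,8)@(5, 17): e=[3,-13,14] → ·
    (1,9)@(3, 19): e=[1,9,-6] → ·
  covered (1 px):
    · · · · · · · ·
    · · · · · · · ·
    · · · · · · · ·
    · · · · · · · ·
    · · · · · · · ·
    · · · · · · · ·
    · · · · · · · ·
    · · · · · · · ·
    · █ · · · · · ·
    · · · · · · · ·
    · · · · · · · ·
    · · · · · · · ·
T2:
  2·area = 52  (B↔C swapped to make it positive)
  edge (14, 23)→(2, 19): d=(-12,-4) top-left  bias=+0
  edge (2, 19)→(0, 14): d=(-2,-5) top-left  bias=+0
  edge (0, 14)→(14, 23): d=(14,9) right/bottom  bias=-1
    (0,7)@(1, 15): e=[44,3,5] → █
    (1,7)@(3, 15): e=[52,13,-13] → ·
    (0,8)@(1, 17): e=[20,-1,33] → ·
    (1,8)@(3, 17): e=[28,9,15] → █
    (2,8)@(5, 17): e=[36,19,-3] → ·
    (1,9)@(3, 19): e=[4,5,43] → █
    (2,9)@(5, 19): e=[12,15,25] → █
    (3,9)@(7, 19): e=[20,25,7] → █
    (4,9)@(9, 19): e=[28,35,-11] → ·
    (1,10)@(3, 21): e=[-20,1,71] → ·
    (2,10)@(5, 21): e=[-12,11,53] → ·
    (3,10)@(7, 21): e=[-4,21,35] → ·
  covered (6 px):
    · · · · · · · ·
    · · · · · · · ·
    · · · · · · · ·
    · · · · · · · ·
    · · · · · · · ·
    · · · · · · · ·
    · · · · · · · ·
    █ · · · · · · ·
    · █ · · · · · ·
    · █ █ █ · · · ·
    · · · · █ · · ·
    · · · · · · · ·
T3:
  degenerate (2·area = 0) — covers nothing

Result: [0,29,0]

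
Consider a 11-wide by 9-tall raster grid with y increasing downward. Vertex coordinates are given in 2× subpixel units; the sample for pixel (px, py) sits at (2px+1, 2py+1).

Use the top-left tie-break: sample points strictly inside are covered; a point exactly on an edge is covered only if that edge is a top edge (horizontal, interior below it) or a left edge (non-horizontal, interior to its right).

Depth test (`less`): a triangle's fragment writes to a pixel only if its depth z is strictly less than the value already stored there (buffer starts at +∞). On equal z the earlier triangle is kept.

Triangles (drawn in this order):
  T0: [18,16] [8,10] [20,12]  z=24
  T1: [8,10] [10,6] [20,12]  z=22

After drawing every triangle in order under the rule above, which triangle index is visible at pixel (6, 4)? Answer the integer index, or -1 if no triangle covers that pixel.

T0:
  2·area = 52
  edge (18, 16)→(8, 10): d=(-10,-6) top-left  bias=+0
  edge (8, 10)→(20, 12): d=(12,2) right/bottom  bias=-1
  edge (20, 12)→(18, 16): d=(-2,4) right/bottom  bias=-1
    (1,3)@(3, 7): e=[0,-26,78] → ·  [on edge]
    (5,5)@(11, 11): e=[8,6,38] → █
    (6,5)@(13, 11): e=[20,2,30] → █
    (7,5)@(15, 11): e=[32,-2,22] → ·
    (5,6)@(11, 13): e=[-12,30,34] → ·
    (6,6)@(13, 13): e=[0,26,26] → █  [on edge]
    (7,6)@(15, 13): e=[12,22,18] → █
    (8,6)@(17, 13): e=[24,18,10] → █
    (9,6)@(19, 13): e=[36,14,2] → █
    (10,6)@(21, 13): e=[48,10,-6] → ·
    (6,7)@(13, 15): e=[-20,50,22] → ·
    (7,7)@(15, 15): e=[-8,46,14] → ·
  covered (7 px):
    · · · · · · · · · · ·
    · · · · · · · · · · ·
    · · · · · · · · · · ·
    · · · · · · · · · · ·
    · · · · · · · · · · ·
    · · · · · █ █ · · · ·
    · · · · · · █ █ █ █ ·
    · · · · · · · · █ · ·
    · · · · · · · · · · ·
T1:
  2·area = 52
  edge (8, 10)→(10, 6): d=(2,-4) top-left  bias=+0
  edge (10, 6)→(20, 12): d=(10,6) right/bottom  bias=-1
  edge (20, 12)→(8, 10): d=(-12,-2) top-left  bias=+0
    (2,1)@(5, 3): e=[-26,0,78] → ·  [on edge]
    (5,3)@(11, 7): e=[6,4,42] → █
    (6,3)@(13, 7): e=[14,-8,46] → ·
    (4,4)@(9, 9): e=[2,36,14] → █
    (6,4)@(13, 9): e=[18,12,22] → █
    (7,4)@(15, 9): e=[26,0,26] → ·  [on edge]
    (4,5)@(9, 11): e=[6,56,-10] → ·
    (5,5)@(11, 11): e=[14,44,-6] → ·
    (6,5)@(13, 11): e=[22,32,-2] → ·
    (7,5)@(15, 11): e=[30,20,2] → █
    (8,5)@(17, 11): e=[38,8,6] → █
    (9,5)@(19, 11): e=[46,-4,10] → ·
  covered (6 px):
    · · · · · · · · · · ·
    · · · · · · · · · · ·
    · · · · · · · · · · ·
    · · · · · █ · · · · ·
    · · · · █ █ █ · · · ·
    · · · · · · · █ █ · ·
    · · · · · · · · · · ·
    · · · · · · · · · · ·
    · · · · · · · · · · ·

Z-buffer (winner per pixel, '.' = empty):
  . . . . . . . . . . .
  . . . . . . . . . . .
  . . . . . . . . . . .
  . . . . . 1 . . . . .
  . . . . 1 1 1 . . . .
  . . . . . 0 0 1 1 . .
  . . . . . . 0 0 0 0 .
  . . . . . . . . 0 . .
  . . . . . . . . . . .

Answer: 1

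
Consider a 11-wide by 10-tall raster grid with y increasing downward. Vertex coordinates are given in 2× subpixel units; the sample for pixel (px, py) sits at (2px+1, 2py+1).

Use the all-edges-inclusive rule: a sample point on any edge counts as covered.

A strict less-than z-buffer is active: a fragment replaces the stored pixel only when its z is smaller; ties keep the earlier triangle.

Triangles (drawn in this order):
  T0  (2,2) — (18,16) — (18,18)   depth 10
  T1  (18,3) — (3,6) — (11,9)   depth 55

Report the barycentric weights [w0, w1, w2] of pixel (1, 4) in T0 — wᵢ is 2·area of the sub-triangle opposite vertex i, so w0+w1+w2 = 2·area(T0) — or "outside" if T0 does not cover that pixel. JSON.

T0:
  2·area = 32
  edge (2, 2)→(18, 16): d=(16,14) inclusive
  edge (18, 16)→(18, 18): d=(0,2) inclusive
  edge (18, 18)→(2, 2): d=(-16,-16) inclusive
    (0,0)@(1, 1): e=[-2,34,0] → ·  [on edge]
    (1,1)@(3, 3): e=[2,30,0] → █  [on edge]
    (2,1)@(5, 3): e=[-26,26,32] → ·
    (1,2)@(3, 5): e=[34,30,-32] → ·
    (2,2)@(5, 5): e=[6,26,0] → █  [on edge]
    (3,2)@(7, 5): e=[-22,22,32] → ·
    (2,3)@(5, 7): e=[38,26,-32] → ·
    (3,3)@(7, 7): e=[10,22,0] → █  [on edge]
    (4,3)@(9, 7): e=[-18,18,32] → ·
    (3,4)@(7, 9): e=[42,22,-32] → ·
    (4,4)@(9, 9): e=[14,18,0] → █  [on edge]
    (5,4)@(11, 9): e=[-14,14,32] → ·
    (5,5)@(11, 11): e=[18,14,0] → █  [on edge]
    (6,6)@(13, 13): e=[22,10,0] → █  [on edge]
    (7,7)@(15, 15): e=[26,6,0] → █  [on edge]
    (8,8)@(17, 17): e=[30,2,0] → █  [on edge]
    (9,9)@(19, 19): e=[34,-2,0] → ·  [on edge]
  covered (8 px):
    · · · · · · · · · · ·
    · █ · · · · · · · · ·
    · · █ · · · · · · · ·
    · · · █ · · · · · · ·
    · · · · █ · · · · · ·
    · · · · · █ · · · · ·
    · · · · · · █ · · · ·
    · · · · · · · █ · · ·
    · · · · · · · · █ · ·
    · · · · · · · · · · ·
T1:
  2·area = 69  (B↔C swapped to make it positive)
  edge (18, 3)→(11, 9): d=(-7,6) inclusive
  edge (11, 9)→(3, 6): d=(-8,-3) inclusive
  edge (3, 6)→(18, 3): d=(15,-3) inclusive
    (4,2)@(9, 5): e=[40,26,3] → █
    (5,2)@(11, 5): e=[28,32,9] → █
    (6,2)@(13, 5): e=[16,38,15] → █
    (7,2)@(15, 5): e=[4,44,21] → █
    (8,2)@(17, 5): e=[-8,50,27] → ·
    (3,3)@(7, 7): e=[38,4,27] → █
    (7,3)@(15, 7): e=[-10,28,51] → ·
    (3,4)@(7, 9): e=[24,-12,57] → ·
    (4,4)@(9, 9): e=[12,-6,63] → ·
    (5,4)@(11, 9): e=[0,0,69] → █  [on edge]
    (6,4)@(13, 9): e=[-12,6,75] → ·
    (5,5)@(11, 11): e=[-14,-16,99] → ·
  covered (9 px):
    · · · · · · · · · · ·
    · · · · · · · · · · ·
    · · · · █ █ █ █ · · ·
    · · · █ █ █ █ · · · ·
    · · · · · █ · · · · ·
    · · · · · · · · · · ·
    · · · · · · · · · · ·
    · · · · · · · · · · ·
    · · · · · · · · · · ·
    · · · · · · · · · · ·

Final: "outside"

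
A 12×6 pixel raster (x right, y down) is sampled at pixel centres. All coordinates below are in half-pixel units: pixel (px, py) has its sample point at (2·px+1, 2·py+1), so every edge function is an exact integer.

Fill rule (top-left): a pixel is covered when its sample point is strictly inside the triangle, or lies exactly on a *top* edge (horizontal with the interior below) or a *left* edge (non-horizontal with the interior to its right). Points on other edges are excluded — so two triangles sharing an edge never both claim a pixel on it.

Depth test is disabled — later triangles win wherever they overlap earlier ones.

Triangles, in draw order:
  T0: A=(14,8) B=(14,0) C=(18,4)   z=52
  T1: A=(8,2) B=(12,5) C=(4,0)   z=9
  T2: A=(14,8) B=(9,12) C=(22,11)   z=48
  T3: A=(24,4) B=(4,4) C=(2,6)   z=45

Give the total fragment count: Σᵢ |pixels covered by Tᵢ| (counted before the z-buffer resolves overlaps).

T0:
  2·area = 32
  edge (14, 8)→(14, 0): d=(0,-8) top-left  bias=+0
  edge (14, 0)→(18, 4): d=(4,4) right/bottom  bias=-1
  edge (18, 4)→(14, 8): d=(-4,4) right/bottom  bias=-1
    (7,0)@(15, 1): e=[8,0,24] → ·  [on edge]
    (10,0)@(21, 1): e=[56,-24,0] → ·  [on edge]
    (7,1)@(15, 3): e=[8,8,16] → #
    (8,1)@(17, 3): e=[24,0,8] → ·  [on edge]
    (9,1)@(19, 3): e=[40,-8,0] → ·  [on edge]
    (7,2)@(15, 5): e=[8,16,8] → #
    (8,2)@(17, 5): e=[24,8,0] → ·  [on edge]
    (9,2)@(19, 5): e=[40,0,-8] → ·  [on edge]
    (7,3)@(15, 7): e=[8,24,0] → ·  [on edge]
    (10,3)@(21, 7): e=[56,0,-24] → ·  [on edge]
    (6,4)@(13, 9): e=[-8,40,0] → ·  [on edge]
    (11,4)@(23, 9): e=[72,0,-40] → ·  [on edge]
    (5,5)@(11, 11): e=[-24,56,0] → ·  [on edge]
  covered (2 px):
    · · · · · · · · · · · ·
    · · · · · · · # · · · ·
    · · · · · · · # · · · ·
    · · · · · · · · · · · ·
    · · · · · · · · · · · ·
    · · · · · · · · · · · ·
T1:
  2·area = 4
  edge (8, 2)→(12, 5): d=(4,3) right/bottom  bias=-1
  edge (12, 5)→(4, 0): d=(-8,-5) top-left  bias=+0
  edge (4, 0)→(8, 2): d=(4,2) right/bottom  bias=-1
    (4,1)@(9, 3): e=[1,1,2] → #
    (5,1)@(11, 3): e=[-5,11,-2] → ·
    (4,2)@(9, 5): e=[9,-15,10] → ·
  covered (1 px):
    · · · · · · · · · · · ·
    · · · · # · · · · · · ·
    · · · · · · · · · · · ·
    · · · · · · · · · · · ·
    · · · · · · · · · · · ·
    · · · · · · · · · · · ·
T2:
  2·area = 47  (B↔C swapped to make it positive)
  edge (14, 8)→(22, 11): d=(8,3) right/bottom  bias=-1
  edge (22, 11)→(9, 12): d=(-13,1) right/bottom  bias=-1
  edge (9, 12)→(14, 8): d=(5,-4) top-left  bias=+0
    (6,4)@(13, 9): e=[11,35,1] → #
    (7,4)@(15, 9): e=[5,33,9] → #
    (8,4)@(17, 9): e=[-1,31,17] → ·
    (5,5)@(11, 11): e=[33,11,3] → #
    (8,5)@(17, 11): e=[15,5,27] → #
    (9,5)@(19, 11): e=[9,3,35] → #
    (10,5)@(21, 11): e=[3,1,43] → #
    (11,5)@(23, 11): e=[-3,-1,51] → ·
  covered (8 px):
    · · · · · · · · · · · ·
    · · · · · · · · · · · ·
    · · · · · · · · · · · ·
    · · · · · · · · · · · ·
    · · · · · · # # · · · ·
    · · · · · # # # # # # ·
T3:
  2·area = 40  (B↔C swapped to make it positive)
  edge (24, 4)→(2, 6): d=(-22,2) right/bottom  bias=-1
  edge (2, 6)→(4, 4): d=(2,-2) top-left  bias=+0
  edge (4, 4)→(24, 4): d=(20,0) top-left  bias=+0
    (3,0)@(7, 1): e=[100,0,-60] → ·  [on edge]
    (2,1)@(5, 3): e=[60,0,-20] → ·  [on edge]
    (1,2)@(3, 5): e=[20,0,20] → #  [on edge]
    (2,2)@(5, 5): e=[16,4,20] → #
    (3,2)@(7, 5): e=[12,8,20] → #
    (4,2)@(9, 5): e=[8,12,20] → #
    (5,2)@(11, 5): e=[4,16,20] → #
    (6,2)@(13, 5): e=[0,20,20] → ·  [on edge]
    (0,3)@(1, 7): e=[-20,0,60] → ·  [on edge]
    (1,3)@(3, 7): e=[-24,4,60] → ·
    (2,3)@(5, 7): e=[-28,8,60] → ·
    (3,3)@(7, 7): e=[-32,12,60] → ·
  covered (5 px):
    · · · · · · · · · · · ·
    · · · · · · · · · · · ·
    · # # # # # · · · · · ·
    · · · · · · · · · · · ·
    · · · · · · · · · · · ·
    · · · · · · · · · · · ·

Answer: 16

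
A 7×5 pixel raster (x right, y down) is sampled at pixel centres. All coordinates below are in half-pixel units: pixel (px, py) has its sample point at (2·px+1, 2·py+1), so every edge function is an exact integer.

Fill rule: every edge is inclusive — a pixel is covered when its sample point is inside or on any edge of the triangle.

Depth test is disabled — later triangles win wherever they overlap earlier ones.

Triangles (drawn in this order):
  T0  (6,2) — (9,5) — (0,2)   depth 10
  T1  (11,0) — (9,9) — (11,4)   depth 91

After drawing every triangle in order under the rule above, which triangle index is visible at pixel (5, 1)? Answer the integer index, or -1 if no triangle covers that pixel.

T0:
  2·area = 18
  edge (6, 2)→(9, 5): d=(3,3) inclusive
  edge (9, 5)→(0, 2): d=(-9,-3) inclusive
  edge (0, 2)→(6, 2): d=(6,0) inclusive
    (2,0)@(5, 1): e=[0,24,-6] → .  [on edge]
    (1,1)@(3, 3): e=[12,0,6] → X  [on edge]
    (2,1)@(5, 3): e=[6,6,6] → X
    (3,1)@(7, 3): e=[0,12,6] → X  [on edge]
    (4,1)@(9, 3): e=[-6,18,6] → .
    (1,2)@(3, 5): e=[18,-18,18] → .
    (2,2)@(5, 5): e=[12,-12,18] → .
    (3,2)@(7, 5): e=[6,-6,18] → .
    (4,2)@(9, 5): e=[0,0,18] → X  [on edge]
    (5,2)@(11, 5): e=[-6,6,18] → .
    (4,3)@(9, 7): e=[6,-18,30] → .
    (5,3)@(11, 7): e=[0,-12,30] → .  [on edge]
    (6,4)@(13, 9): e=[0,-24,42] → .  [on edge]
  covered (4 px):
    . . . . . . .
    . X X X . . .
    . . . . X . .
    . . . . . . .
    . . . . . . .
T1:
  2·area = 8  (B↔C swapped to make it positive)
  edge (11, 0)→(11, 4): d=(0,4) inclusive
  edge (11, 4)→(9, 9): d=(-2,5) inclusive
  edge (9, 9)→(11, 0): d=(2,-9) inclusive
    (5,0)@(11, 1): e=[0,6,2] → X  [on edge]
    (6,0)@(13, 1): e=[-8,-4,20] → .
    (5,1)@(11, 3): e=[0,2,6] → X  [on edge]
    (6,1)@(13, 3): e=[-8,-8,24] → .
    (5,2)@(11, 5): e=[0,-2,10] → .  [on edge]
    (5,3)@(11, 7): e=[0,-6,14] → .  [on edge]
    (4,4)@(9, 9): e=[8,0,0] → X  [on edge]
    (5,4)@(11, 9): e=[0,-10,18] → .  [on edge]
  covered (3 px):
    . . . . . X .
    . . . . . X .
    . . . . . . .
    . . . . . . .
    . . . . X . .

Z-buffer (winner per pixel, '.' = empty):
  . . . . . 1 .
  . 0 0 0 . 1 .
  . . . . 0 . .
  . . . . . . .
  . . . . 1 . .

Answer: 1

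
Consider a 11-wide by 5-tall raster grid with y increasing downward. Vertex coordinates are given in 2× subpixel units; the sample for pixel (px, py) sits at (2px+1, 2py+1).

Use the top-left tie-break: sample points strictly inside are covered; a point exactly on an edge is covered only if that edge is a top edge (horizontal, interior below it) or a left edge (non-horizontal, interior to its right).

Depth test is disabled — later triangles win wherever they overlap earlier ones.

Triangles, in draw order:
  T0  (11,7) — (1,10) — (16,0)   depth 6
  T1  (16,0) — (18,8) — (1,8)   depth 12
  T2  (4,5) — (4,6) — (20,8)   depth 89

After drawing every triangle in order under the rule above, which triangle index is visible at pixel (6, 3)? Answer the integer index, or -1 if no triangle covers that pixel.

T0:
  2·area = 55
  edge (11, 7)→(1, 10): d=(-10,3) right/bottom  bias=-1
  edge (1, 10)→(16, 0): d=(15,-10) top-left  bias=+0
  edge (16, 0)→(11, 7): d=(-5,7) right/bottom  bias=-1
    (7,0)@(15, 1): e=[48,5,2] → #
    (8,0)@(17, 1): e=[42,25,-12] → ·
    (6,1)@(13, 3): e=[34,15,6] → #
    (7,1)@(15, 3): e=[28,35,-8] → ·
    (4,2)@(9, 5): e=[26,5,24] → #
    (5,2)@(11, 5): e=[20,25,10] → #
    (6,2)@(13, 5): e=[14,45,-4] → ·
    (3,3)@(7, 7): e=[12,15,28] → #
    (5,3)@(11, 7): e=[0,55,0] → ·  [on edge]
    (1,4)@(3, 9): e=[4,5,46] → #
    (2,4)@(5, 9): e=[-2,25,32] → ·
    (3,4)@(7, 9): e=[-8,45,18] → ·
  covered (7 px):
    · · · · · · · # · · ·
    · · · · · · # · · · ·
    · · · · # # · · · · ·
    · · · # # · · · · · ·
    · # · · · · · · · · ·
T1:
  2·area = 136
  edge (16, 0)→(18, 8): d=(2,8) right/bottom  bias=-1
  edge (18, 8)→(1, 8): d=(-17,0) right/bottom  bias=-1
  edge (1, 8)→(16, 0): d=(15,-8) top-left  bias=+0
    (7,0)@(15, 1): e=[10,119,7] → #
    (8,0)@(17, 1): e=[-6,119,23] → ·
    (5,1)@(11, 3): e=[46,85,5] → #
    (6,1)@(13, 3): e=[30,85,21] → #
    (8,1)@(17, 3): e=[-2,85,53] → ·
    (3,2)@(7, 5): e=[82,51,3] → #
    (4,2)@(9, 5): e=[66,51,19] → #
    (8,2)@(17, 5): e=[2,51,83] → #
    (9,2)@(19, 5): e=[-14,51,99] → ·
    (1,3)@(3, 7): e=[118,17,1] → #
    (2,3)@(5, 7): e=[102,17,17] → #
    (9,3)@(19, 7): e=[-10,17,129] → ·
  covered (18 px):
    · · · · · · · # · · ·
    · · · · · # # # · · ·
    · · · # # # # # # · ·
    · # # # # # # # # · ·
    · · · · · · · · · · ·
T2:
  2·area = 16  (B↔C swapped to make it positive)
  edge (4, 5)→(20, 8): d=(16,3) right/bottom  bias=-1
  edge (20, 8)→(4, 6): d=(-16,-2) top-left  bias=+0
  edge (4, 6)→(4, 5): d=(0,-1) top-left  bias=+0
    (6,3)@(13, 7): e=[5,2,9] → #
    (7,3)@(15, 7): e=[-1,6,11] → ·
    (6,4)@(13, 9): e=[37,-30,9] → ·
  covered (1 px):
    · · · · · · · · · · ·
    · · · · · · · · · · ·
    · · · · · · · · · · ·
    · · · · · · # · · · ·
    · · · · · · · · · · ·

Z-buffer (winner per pixel, '.' = empty):
  . . . . . . . 1 . . .
  . . . . . 1 1 1 . . .
  . . . 1 1 1 1 1 1 . .
  . 1 1 1 1 1 2 1 1 . .
  . 0 . . . . . . . . .

Result: 2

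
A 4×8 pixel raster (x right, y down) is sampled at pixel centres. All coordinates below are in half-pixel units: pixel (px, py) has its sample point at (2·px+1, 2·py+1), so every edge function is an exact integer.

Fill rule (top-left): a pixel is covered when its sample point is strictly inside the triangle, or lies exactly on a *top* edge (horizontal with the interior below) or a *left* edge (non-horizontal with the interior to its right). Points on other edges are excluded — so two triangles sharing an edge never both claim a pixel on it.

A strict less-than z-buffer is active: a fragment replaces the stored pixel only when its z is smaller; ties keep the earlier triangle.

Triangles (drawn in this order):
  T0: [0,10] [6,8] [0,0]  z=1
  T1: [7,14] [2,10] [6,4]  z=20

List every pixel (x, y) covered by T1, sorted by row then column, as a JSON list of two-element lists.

T0:
  2·area = 60  (B↔C swapped to make it positive)
  edge (0, 10)→(0, 0): d=(0,-10) top-left  bias=+0
  edge (0, 0)→(6, 8): d=(6,8) right/bottom  bias=-1
  edge (6, 8)→(0, 10): d=(-6,2) right/bottom  bias=-1
    (0,1)@(1, 3): e=[10,10,40] → #
    (1,1)@(3, 3): e=[30,-6,36] → ·
    (0,2)@(1, 5): e=[10,22,28] → #
    (1,2)@(3, 5): e=[30,6,24] → #
    (2,2)@(5, 5): e=[50,-10,20] → ·
    (0,3)@(1, 7): e=[10,34,16] → #
    (2,3)@(5, 7): e=[50,2,8] → #
    (3,3)@(7, 7): e=[70,-14,4] → ·
    (0,4)@(1, 9): e=[10,46,4] → #
    (1,4)@(3, 9): e=[30,30,0] → ·  [on edge]
    (2,4)@(5, 9): e=[50,14,-4] → ·
    (0,5)@(1, 11): e=[10,58,-8] → ·
  covered (7 px):
    · · · ·
    # · · ·
    # # · ·
    # # # ·
    # · · ·
    · · · ·
    · · · ·
    · · · ·
T1:
  2·area = 46
  edge (7, 14)→(2, 10): d=(-5,-4) top-left  bias=+0
  edge (2, 10)→(6, 4): d=(4,-6) top-left  bias=+0
  edge (6, 4)→(7, 14): d=(1,10) right/bottom  bias=-1
    (2,3)@(5, 7): e=[27,6,13] → #
    (3,3)@(7, 7): e=[35,18,-7] → ·
    (1,4)@(3, 9): e=[9,2,35] → #
    (3,4)@(7, 9): e=[25,26,-5] → ·
    (1,5)@(3, 11): e=[-1,10,37] → ·
    (2,5)@(5, 11): e=[7,22,17] → #
    (3,5)@(7, 11): e=[15,34,-3] → ·
    (2,6)@(5, 13): e=[-3,30,19] → ·
  covered (4 px):
    · · · ·
    · · · ·
    · · · ·
    · · # ·
    · # # ·
    · · # ·
    · · · ·
    · · · ·

Result: [[2,3],[1,4],[2,4],[2,5]]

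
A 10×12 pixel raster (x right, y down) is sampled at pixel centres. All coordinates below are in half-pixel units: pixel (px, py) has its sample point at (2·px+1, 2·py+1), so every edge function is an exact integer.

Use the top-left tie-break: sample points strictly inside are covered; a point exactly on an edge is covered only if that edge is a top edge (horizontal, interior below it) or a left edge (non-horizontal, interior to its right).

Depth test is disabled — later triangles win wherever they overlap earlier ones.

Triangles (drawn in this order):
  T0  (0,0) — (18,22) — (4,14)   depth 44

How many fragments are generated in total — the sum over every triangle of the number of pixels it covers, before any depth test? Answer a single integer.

T0:
  2·area = 164
  edge (0, 0)→(18, 22): d=(18,22) right/bottom  bias=-1
  edge (18, 22)→(4, 14): d=(-14,-8) top-left  bias=+0
  edge (4, 14)→(0, 0): d=(-4,-14) top-left  bias=+0
    (0,1)@(1, 3): e=[32,130,2] → █
    (1,1)@(3, 3): e=[-12,146,30] → ·
    (0,2)@(1, 5): e=[68,102,-6] → ·
    (1,2)@(3, 5): e=[24,118,22] → █
    (2,2)@(5, 5): e=[-20,134,50] → ·
    (1,3)@(3, 7): e=[60,90,14] → █
    (2,3)@(5, 7): e=[16,106,42] → █
    (3,3)@(7, 7): e=[-28,122,70] → ·
    (1,4)@(3, 9): e=[96,62,6] → █
    (3,4)@(7, 9): e=[8,94,62] → █
    (4,4)@(9, 9): e=[-36,110,90] → ·
    (1,5)@(3, 11): e=[132,34,-2] → ·
    (4,5)@(9, 11): e=[0,82,82] → ·  [on edge]
  covered (20 px):
    · · · · · · · · · ·
    █ · · · · · · · · ·
    · █ · · · · · · · ·
    · █ █ · · · · · · ·
    · █ █ █ · · · · · ·
    · · █ █ · · · · · ·
    · · █ █ █ · · · · ·
    · · · █ █ █ · · · ·
    · · · · · █ █ · · ·
    · · · · · · █ █ · ·
    · · · · · · · · █ ·
    · · · · · · · · · ·

Final: 20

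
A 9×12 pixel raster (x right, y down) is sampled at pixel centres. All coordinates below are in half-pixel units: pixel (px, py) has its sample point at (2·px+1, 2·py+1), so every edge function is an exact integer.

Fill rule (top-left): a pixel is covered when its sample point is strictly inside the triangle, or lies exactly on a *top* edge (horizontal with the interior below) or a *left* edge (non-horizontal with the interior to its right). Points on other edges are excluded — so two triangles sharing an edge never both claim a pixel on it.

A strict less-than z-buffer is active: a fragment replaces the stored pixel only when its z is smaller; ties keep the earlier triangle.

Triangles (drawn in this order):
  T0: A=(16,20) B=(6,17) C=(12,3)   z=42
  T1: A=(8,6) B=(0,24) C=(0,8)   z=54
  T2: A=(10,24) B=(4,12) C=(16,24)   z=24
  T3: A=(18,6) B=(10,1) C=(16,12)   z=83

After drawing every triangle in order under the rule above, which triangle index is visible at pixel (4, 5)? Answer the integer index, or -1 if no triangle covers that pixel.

T0:
  2·area = 158
  edge (16, 20)→(6, 17): d=(-10,-3) top-left  bias=+0
  edge (6, 17)→(12, 3): d=(6,-14) top-left  bias=+0
  edge (12, 3)→(16, 20): d=(4,17) right/bottom  bias=-1
    (5,3)@(11, 7): e=[115,10,33] → █
    (6,3)@(13, 7): e=[121,38,-1] → ·
    (5,4)@(11, 9): e=[95,22,41] → █
    (6,4)@(13, 9): e=[101,50,7] → █
    (7,4)@(15, 9): e=[107,78,-27] → ·
    (4,5)@(9, 11): e=[69,6,83] → █
    (7,5)@(15, 11): e=[87,90,-19] → ·
    (4,6)@(9, 13): e=[49,18,91] → █
    (7,6)@(15, 13): e=[67,102,-11] → ·
    (3,7)@(7, 15): e=[23,2,133] → █
    (7,7)@(15, 15): e=[47,114,-3] → ·
    (3,8)@(7, 17): e=[3,14,141] → █
  covered (20 px):
    · · · · · · · · ·
    · · · · · · · · ·
    · · · · · · · · ·
    · · · · · █ · · ·
    · · · · · █ █ · ·
    · · · · █ █ █ · ·
    · · · · █ █ █ · ·
    · · · █ █ █ █ · ·
    · · · █ █ █ █ █ ·
    · · · · · · █ █ ·
    · · · · · · · · ·
    · · · · · · · · ·
T1:
  2·area = 128
  edge (8, 6)→(0, 24): d=(-8,18) right/bottom  bias=-1
  edge (0, 24)→(0, 8): d=(0,-16) top-left  bias=+0
  edge (0, 8)→(8, 6): d=(8,-2) top-left  bias=+0
    (2,3)@(5, 7): e=[46,80,2] → █
    (3,3)@(7, 7): e=[10,112,6] → █
    (4,3)@(9, 7): e=[-26,144,10] → ·
    (0,4)@(1, 9): e=[102,16,10] → █
    (1,4)@(3, 9): e=[66,48,14] → █
    (3,4)@(7, 9): e=[-6,112,22] → ·
    (0,5)@(1, 11): e=[86,16,26] → █
    (3,5)@(7, 11): e=[-22,112,38] → ·
    (0,6)@(1, 13): e=[70,16,42] → █
    (2,6)@(5, 13): e=[-2,80,50] → ·
    (0,7)@(1, 15): e=[54,16,58] → █
    (2,7)@(5, 15): e=[-18,80,66] → ·
  covered (16 px):
    · · · · · · · · ·
    · · · · · · · · ·
    · · · · · · · · ·
    · · █ █ · · · · ·
    █ █ █ · · · · · ·
    █ █ █ · · · · · ·
    █ █ · · · · · · ·
    █ █ · · · · · · ·
    █ █ · · · · · · ·
    █ · · · · · · · ·
    █ · · · · · · · ·
    · · · · · · · · ·
T2:
  2·area = 72
  edge (10, 24)→(4, 12): d=(-6,-12) top-left  bias=+0
  edge (4, 12)→(16, 24): d=(12,12) right/bottom  bias=-1
  edge (16, 24)→(10, 24): d=(-6,0) right/bottom  bias=-1
    (0,4)@(1, 9): e=[-18,0,90] → ·  [on edge]
    (1,5)@(3, 11): e=[-6,0,78] → ·  [on edge]
    (2,6)@(5, 13): e=[6,0,66] → ·  [on edge]
    (3,7)@(7, 15): e=[18,0,54] → ·  [on edge]
    (3,8)@(7, 17): e=[6,24,42] → █
    (4,8)@(9, 17): e=[30,0,42] → ·  [on edge]
    (3,9)@(7, 19): e=[-6,48,30] → ·
    (4,9)@(9, 19): e=[18,24,30] → █
    (5,9)@(11, 19): e=[42,0,30] → ·  [on edge]
    (4,10)@(9, 21): e=[6,48,18] → █
    (5,10)@(11, 21): e=[30,24,18] → █
    (6,10)@(13, 21): e=[54,0,18] → ·  [on edge]
    (7,11)@(15, 23): e=[66,0,6] → ·  [on edge]
  covered (6 px):
    · · · · · · · · ·
    · · · · · · · · ·
    · · · · · · · · ·
    · · · · · · · · ·
    · · · · · · · · ·
    · · · · · · · · ·
    · · · · · · · · ·
    · · · · · · · · ·
    · · · █ · · · · ·
    · · · · █ · · · ·
    · · · · █ █ · · ·
    · · · · · █ █ · ·
T3:
  2·area = 58  (B↔C swapped to make it positive)
  edge (18, 6)→(16, 12): d=(-2,6) right/bottom  bias=-1
  edge (16, 12)→(10, 1): d=(-6,-11) top-left  bias=+0
  edge (10, 1)→(18, 6): d=(8,5) right/bottom  bias=-1
    (6,1)@(13, 3): e=[36,21,1] → █
    (7,1)@(15, 3): e=[24,43,-9] → ·
    (6,2)@(13, 5): e=[32,9,17] → █
    (7,2)@(15, 5): e=[20,31,7] → █
    (8,2)@(17, 5): e=[8,53,-3] → ·
    (6,3)@(13, 7): e=[28,-3,33] → ·
    (7,3)@(15, 7): e=[16,19,23] → █
    (8,3)@(17, 7): e=[4,41,13] → █
    (7,4)@(15, 9): e=[12,7,39] → █
    (8,4)@(17, 9): e=[0,29,29] → ·  [on edge]
    (7,5)@(15, 11): e=[8,-5,55] → ·
    (7,7)@(15, 15): e=[0,-29,87] → ·  [on edge]
    (6,10)@(13, 21): e=[0,-87,145] → ·  [on edge]
  covered (6 px):
    · · · · · · · · ·
    · · · · · · █ · ·
    · · · · · · █ █ ·
    · · · · · · · █ █
    · · · · · · · █ ·
    · · · · · · · · ·
    · · · · · · · · ·
    · · · · · · · · ·
    · · · · · · · · ·
    · · · · · · · · ·
    · · · · · · · · ·
    · · · · · · · · ·

Z-buffer (winner per pixel, '.' = empty):
  . . . . . . . . .
  . . . . . . 3 . .
  . . . . . . 3 3 .
  . . 1 1 . 0 . 3 3
  1 1 1 . . 0 0 3 .
  1 1 1 . 0 0 0 . .
  1 1 . . 0 0 0 . .
  1 1 . 0 0 0 0 . .
  1 1 . 2 0 0 0 0 .
  1 . . . 2 . 0 0 .
  1 . . . 2 2 . . .
  . . . . . 2 2 . .

Answer: 0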